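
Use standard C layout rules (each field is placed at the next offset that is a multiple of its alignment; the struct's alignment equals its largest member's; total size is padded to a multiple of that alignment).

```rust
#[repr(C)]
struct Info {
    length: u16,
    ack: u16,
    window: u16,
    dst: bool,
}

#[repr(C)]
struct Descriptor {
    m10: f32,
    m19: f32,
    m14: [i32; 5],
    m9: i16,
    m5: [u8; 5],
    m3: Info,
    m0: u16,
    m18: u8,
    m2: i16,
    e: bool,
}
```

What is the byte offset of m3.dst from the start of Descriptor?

Info: @0: length [2B, align 2] → 2; @2: ack [2B, align 2] → 4; @4: window [2B, align 2] → 6; @6: dst [1B, align 1] → 7; +1 tail pad (align 2); size 8, align 2
@0: m10 [4B, align 4] → 4
@4: m19 [4B, align 4] → 8
@8: m14 [20B, align 4] → 28
@28: m9 [2B, align 2] → 30
@30: m5 [5B, align 1] → 35
+1 pad (align 2)
@36: m3 [8B, align 2] → 44
within Info: dst at 6
36 + 6 = 42

42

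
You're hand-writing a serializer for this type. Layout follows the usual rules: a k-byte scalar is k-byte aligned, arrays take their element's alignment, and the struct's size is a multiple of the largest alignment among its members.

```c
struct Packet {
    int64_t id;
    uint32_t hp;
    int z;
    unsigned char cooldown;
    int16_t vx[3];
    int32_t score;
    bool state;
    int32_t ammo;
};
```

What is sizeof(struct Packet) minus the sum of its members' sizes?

8

id at 0 (size 8, align 8) → ends 8
hp at 8 (size 4, align 4) → ends 12
z at 12 (size 4, align 4) → ends 16
cooldown at 16 (size 1, align 1) → ends 17
pad 1 to align 2 for vx
vx at 18 (size 6, align 2) → ends 24
score at 24 (size 4, align 4) → ends 28
state at 28 (size 1, align 1) → ends 29
pad 3 to align 4 for ammo
ammo at 32 (size 4, align 4) → ends 36
tail pad 4 to reach multiple of 8
total 40 bytes, alignment 8
data bytes 32, size 40 → padding 8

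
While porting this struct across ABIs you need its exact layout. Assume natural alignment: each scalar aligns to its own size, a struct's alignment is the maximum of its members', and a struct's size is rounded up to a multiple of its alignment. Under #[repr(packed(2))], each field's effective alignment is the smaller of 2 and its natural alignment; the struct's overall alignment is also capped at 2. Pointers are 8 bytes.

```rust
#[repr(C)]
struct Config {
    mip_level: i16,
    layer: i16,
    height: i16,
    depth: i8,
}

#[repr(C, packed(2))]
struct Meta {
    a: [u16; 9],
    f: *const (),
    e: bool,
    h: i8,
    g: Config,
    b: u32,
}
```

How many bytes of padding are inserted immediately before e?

Config: mip_level at 0 (size 2, align 2) → ends 2; layer at 2 (size 2, align 2) → ends 4; height at 4 (size 2, align 2) → ends 6; depth at 6 (size 1, align 1) → ends 7; tail pad 1 to reach multiple of 2; total 8 bytes, alignment 2
a at 0 (size 18, align 2) → ends 18
f at 18 (size 8, align 2) → ends 26
e at 26 (size 1, align 1) → ends 27

0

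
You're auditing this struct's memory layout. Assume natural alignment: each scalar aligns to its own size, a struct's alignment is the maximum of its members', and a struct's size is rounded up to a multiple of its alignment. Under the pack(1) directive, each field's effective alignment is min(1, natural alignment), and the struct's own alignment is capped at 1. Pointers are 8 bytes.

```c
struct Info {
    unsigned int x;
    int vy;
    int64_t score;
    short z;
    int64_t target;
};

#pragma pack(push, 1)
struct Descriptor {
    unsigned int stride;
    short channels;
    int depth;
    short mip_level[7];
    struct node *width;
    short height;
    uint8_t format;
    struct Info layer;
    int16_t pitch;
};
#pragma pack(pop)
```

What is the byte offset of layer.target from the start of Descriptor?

Info: @0: x [4B, align 4] → 4; @4: vy [4B, align 4] → 8; @8: score [8B, align 8] → 16; @16: z [2B, align 2] → 18; +6 pad (align 8); @24: target [8B, align 8] → 32; size 32, align 8
@0: stride [4B, align 1] → 4
@4: channels [2B, align 1] → 6
@6: depth [4B, align 1] → 10
@10: mip_level [14B, align 1] → 24
@24: width [8B, align 1] → 32
@32: height [2B, align 1] → 34
@34: format [1B, align 1] → 35
@35: layer [32B, align 1] → 67
within Info: target at 24
35 + 24 = 59

59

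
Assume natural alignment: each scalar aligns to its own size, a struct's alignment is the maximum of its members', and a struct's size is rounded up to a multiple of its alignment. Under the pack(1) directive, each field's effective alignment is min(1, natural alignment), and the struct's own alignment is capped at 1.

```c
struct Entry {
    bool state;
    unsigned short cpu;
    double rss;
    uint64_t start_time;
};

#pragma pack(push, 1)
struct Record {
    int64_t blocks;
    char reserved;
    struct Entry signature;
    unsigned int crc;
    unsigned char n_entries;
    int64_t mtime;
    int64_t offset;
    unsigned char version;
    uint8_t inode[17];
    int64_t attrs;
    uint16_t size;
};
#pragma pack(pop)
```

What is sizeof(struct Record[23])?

Entry: @0: state [1B, align 1] → 1; +1 pad (align 2); @2: cpu [2B, align 2] → 4; +4 pad (align 8); @8: rss [8B, align 8] → 16; @16: start_time [8B, align 8] → 24; size 24, align 8
@0: blocks [8B, align 1] → 8
@8: reserved [1B, align 1] → 9
@9: signature [24B, align 1] → 33
@33: crc [4B, align 1] → 37
@37: n_entries [1B, align 1] → 38
@38: mtime [8B, align 1] → 46
@46: offset [8B, align 1] → 54
@54: version [1B, align 1] → 55
@55: inode [17B, align 1] → 72
@72: attrs [8B, align 1] → 80
@80: size [2B, align 1] → 82
size 82, align 1
array of 23: 23 × 82 = 1886

1886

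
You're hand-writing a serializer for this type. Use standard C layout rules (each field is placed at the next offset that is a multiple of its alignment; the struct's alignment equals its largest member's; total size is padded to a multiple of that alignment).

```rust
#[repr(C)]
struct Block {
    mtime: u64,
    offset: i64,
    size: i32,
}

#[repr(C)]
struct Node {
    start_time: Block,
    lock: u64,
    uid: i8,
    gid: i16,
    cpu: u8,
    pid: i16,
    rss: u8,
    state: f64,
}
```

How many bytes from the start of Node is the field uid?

32

Block: @0: mtime [8B, align 8] → 8; @8: offset [8B, align 8] → 16; @16: size [4B, align 4] → 20; +4 tail pad (align 8); size 24, align 8
@0: start_time [24B, align 8] → 24
@24: lock [8B, align 8] → 32
@32: uid [1B, align 1] → 33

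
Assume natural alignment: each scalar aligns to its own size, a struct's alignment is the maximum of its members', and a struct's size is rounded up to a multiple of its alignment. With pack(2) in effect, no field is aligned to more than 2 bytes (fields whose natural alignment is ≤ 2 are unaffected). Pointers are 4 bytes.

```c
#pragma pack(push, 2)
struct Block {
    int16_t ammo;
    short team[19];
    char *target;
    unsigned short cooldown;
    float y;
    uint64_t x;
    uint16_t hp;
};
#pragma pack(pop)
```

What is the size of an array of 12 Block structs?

720

@0: ammo [2B, align 2] → 2
@2: team [38B, align 2] → 40
@40: target [4B, align 2] → 44
@44: cooldown [2B, align 2] → 46
@46: y [4B, align 2] → 50
@50: x [8B, align 2] → 58
@58: hp [2B, align 2] → 60
size 60, align 2
array of 12: 12 × 60 = 720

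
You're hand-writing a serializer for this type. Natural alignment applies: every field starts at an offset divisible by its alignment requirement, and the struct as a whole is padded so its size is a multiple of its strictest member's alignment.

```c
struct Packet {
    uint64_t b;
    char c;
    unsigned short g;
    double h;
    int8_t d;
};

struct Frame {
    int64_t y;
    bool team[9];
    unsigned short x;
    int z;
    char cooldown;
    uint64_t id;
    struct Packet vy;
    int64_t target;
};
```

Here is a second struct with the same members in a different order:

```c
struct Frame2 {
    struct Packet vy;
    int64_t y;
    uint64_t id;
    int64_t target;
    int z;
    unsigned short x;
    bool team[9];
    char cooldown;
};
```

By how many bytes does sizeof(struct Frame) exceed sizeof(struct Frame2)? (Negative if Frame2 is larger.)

8

Packet: b at 0 (size 8, align 8) → ends 8; c at 8 (size 1, align 1) → ends 9; pad 1 to align 2 for g; g at 10 (size 2, align 2) → ends 12; pad 4 to align 8 for h; h at 16 (size 8, align 8) → ends 24; d at 24 (size 1, align 1) → ends 25; tail pad 7 to reach multiple of 8; total 32 bytes, alignment 8
y at 0 (size 8, align 8) → ends 8
team at 8 (size 9, align 1) → ends 17
pad 1 to align 2 for x
x at 18 (size 2, align 2) → ends 20
z at 20 (size 4, align 4) → ends 24
cooldown at 24 (size 1, align 1) → ends 25
pad 7 to align 8 for id
id at 32 (size 8, align 8) → ends 40
vy at 40 (size 32, align 8) → ends 72
target at 72 (size 8, align 8) → ends 80
total 80 bytes, alignment 8
— Frame2 —
vy at 0 (size 32, align 8) → ends 32
y at 32 (size 8, align 8) → ends 40
id at 40 (size 8, align 8) → ends 48
target at 48 (size 8, align 8) → ends 56
z at 56 (size 4, align 4) → ends 60
x at 60 (size 2, align 2) → ends 62
team at 62 (size 9, align 1) → ends 71
cooldown at 71 (size 1, align 1) → ends 72
total 72 bytes, alignment 8
80 − 72 = 8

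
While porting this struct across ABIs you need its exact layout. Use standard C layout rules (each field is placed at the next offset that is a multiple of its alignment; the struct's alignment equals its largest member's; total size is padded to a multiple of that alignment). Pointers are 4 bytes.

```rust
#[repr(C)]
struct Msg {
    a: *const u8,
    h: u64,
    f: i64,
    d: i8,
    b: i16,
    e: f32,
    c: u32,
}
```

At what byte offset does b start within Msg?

@0: a [4B, align 4] → 4
+4 pad (align 8)
@8: h [8B, align 8] → 16
@16: f [8B, align 8] → 24
@24: d [1B, align 1] → 25
+1 pad (align 2)
@26: b [2B, align 2] → 28

26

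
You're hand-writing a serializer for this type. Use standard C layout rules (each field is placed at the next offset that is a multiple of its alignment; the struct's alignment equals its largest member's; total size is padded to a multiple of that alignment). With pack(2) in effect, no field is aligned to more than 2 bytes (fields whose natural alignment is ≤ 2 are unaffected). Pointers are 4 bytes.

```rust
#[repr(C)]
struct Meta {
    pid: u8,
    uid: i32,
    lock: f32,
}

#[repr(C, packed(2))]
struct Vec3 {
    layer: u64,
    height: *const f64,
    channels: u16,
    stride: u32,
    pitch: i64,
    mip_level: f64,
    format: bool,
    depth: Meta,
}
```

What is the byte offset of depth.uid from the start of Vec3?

40

Meta: 0..1  pid  (1B, 1-aligned); 1..4  -- padding (3B); 4..8  uid  (4B, 4-aligned); 8..12  lock  (4B, 4-aligned); sizeof = 12, alignof = 4
0..8  layer  (8B, 2-aligned)
8..12  height  (4B, 2-aligned)
12..14  channels  (2B, 2-aligned)
14..18  stride  (4B, 2-aligned)
18..26  pitch  (8B, 2-aligned)
26..34  mip_level  (8B, 2-aligned)
34..35  format  (1B, 1-aligned)
35..36  -- padding (1B)
36..48  depth  (12B, 2-aligned)
within Meta: uid at 4
36 + 4 = 40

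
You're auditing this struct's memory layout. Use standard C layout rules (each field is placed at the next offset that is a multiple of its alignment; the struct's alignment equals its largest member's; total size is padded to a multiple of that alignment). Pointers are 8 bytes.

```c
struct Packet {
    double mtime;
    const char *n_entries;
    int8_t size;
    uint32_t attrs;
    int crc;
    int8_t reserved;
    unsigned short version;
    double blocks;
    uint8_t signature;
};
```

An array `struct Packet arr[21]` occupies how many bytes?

1008

@0: mtime [8B, align 8] → 8
@8: n_entries [8B, align 8] → 16
@16: size [1B, align 1] → 17
+3 pad (align 4)
@20: attrs [4B, align 4] → 24
@24: crc [4B, align 4] → 28
@28: reserved [1B, align 1] → 29
+1 pad (align 2)
@30: version [2B, align 2] → 32
@32: blocks [8B, align 8] → 40
@40: signature [1B, align 1] → 41
+7 tail pad (align 8)
size 48, align 8
array of 21: 21 × 48 = 1008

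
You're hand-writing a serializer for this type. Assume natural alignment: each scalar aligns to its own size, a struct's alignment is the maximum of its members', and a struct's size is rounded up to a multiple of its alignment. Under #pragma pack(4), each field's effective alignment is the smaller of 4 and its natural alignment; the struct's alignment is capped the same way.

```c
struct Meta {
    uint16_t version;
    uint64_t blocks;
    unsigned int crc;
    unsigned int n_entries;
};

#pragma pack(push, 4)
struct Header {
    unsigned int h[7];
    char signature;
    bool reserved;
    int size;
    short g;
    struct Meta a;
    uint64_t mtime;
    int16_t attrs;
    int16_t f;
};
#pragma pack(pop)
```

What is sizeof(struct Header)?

76 bytes

Meta: @0: version [2B, align 2] → 2; +6 pad (align 8); @8: blocks [8B, align 8] → 16; @16: crc [4B, align 4] → 20; @20: n_entries [4B, align 4] → 24; size 24, align 8
@0: h [28B, align 4] → 28
@28: signature [1B, align 1] → 29
@29: reserved [1B, align 1] → 30
+2 pad (align 4)
@32: size [4B, align 4] → 36
@36: g [2B, align 2] → 38
+2 pad (align 4)
@40: a [24B, align 4] → 64
@64: mtime [8B, align 4] → 72
@72: attrs [2B, align 2] → 74
@74: f [2B, align 2] → 76
size 76, align 4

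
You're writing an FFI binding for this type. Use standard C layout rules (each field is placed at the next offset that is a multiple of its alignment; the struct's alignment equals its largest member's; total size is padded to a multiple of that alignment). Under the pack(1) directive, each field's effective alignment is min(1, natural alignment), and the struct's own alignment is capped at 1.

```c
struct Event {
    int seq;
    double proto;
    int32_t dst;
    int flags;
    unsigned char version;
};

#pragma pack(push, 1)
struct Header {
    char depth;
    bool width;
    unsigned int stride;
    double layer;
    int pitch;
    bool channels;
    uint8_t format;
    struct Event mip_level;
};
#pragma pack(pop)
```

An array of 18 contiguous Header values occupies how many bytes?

Event: 0..4  seq  (4B, 4-aligned); 4..8  -- padding (4B); 8..16  proto  (8B, 8-aligned); 16..20  dst  (4B, 4-aligned); 20..24  flags  (4B, 4-aligned); 24..25  version  (1B, 1-aligned); 25..32  -- tail padding (7B); sizeof = 32, alignof = 8
0..1  depth  (1B, 1-aligned)
1..2  width  (1B, 1-aligned)
2..6  stride  (4B, 1-aligned)
6..14  layer  (8B, 1-aligned)
14..18  pitch  (4B, 1-aligned)
18..19  channels  (1B, 1-aligned)
19..20  format  (1B, 1-aligned)
20..52  mip_level  (32B, 1-aligned)
sizeof = 52, alignof = 1
array of 18: 18 × 52 = 936

936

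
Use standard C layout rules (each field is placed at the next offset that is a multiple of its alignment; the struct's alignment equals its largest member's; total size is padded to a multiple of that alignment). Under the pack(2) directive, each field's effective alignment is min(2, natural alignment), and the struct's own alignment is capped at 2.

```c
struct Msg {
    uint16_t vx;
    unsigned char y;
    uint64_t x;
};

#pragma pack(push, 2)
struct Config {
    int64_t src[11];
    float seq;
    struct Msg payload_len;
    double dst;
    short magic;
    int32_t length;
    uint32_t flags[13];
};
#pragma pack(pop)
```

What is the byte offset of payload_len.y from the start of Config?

94

Msg: @0: vx [2B, align 2] → 2; @2: y [1B, align 1] → 3; +5 pad (align 8); @8: x [8B, align 8] → 16; size 16, align 8
@0: src [88B, align 2] → 88
@88: seq [4B, align 2] → 92
@92: payload_len [16B, align 2] → 108
within Msg: y at 2
92 + 2 = 94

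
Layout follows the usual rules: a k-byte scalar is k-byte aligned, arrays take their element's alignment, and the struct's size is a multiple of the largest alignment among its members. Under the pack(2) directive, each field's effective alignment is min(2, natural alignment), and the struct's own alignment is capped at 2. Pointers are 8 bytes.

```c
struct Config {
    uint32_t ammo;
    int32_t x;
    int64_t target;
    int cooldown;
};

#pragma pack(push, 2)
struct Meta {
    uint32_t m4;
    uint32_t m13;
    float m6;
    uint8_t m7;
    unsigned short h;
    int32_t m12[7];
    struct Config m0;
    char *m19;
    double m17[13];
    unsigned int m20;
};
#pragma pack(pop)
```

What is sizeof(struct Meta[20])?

3680

Config: @0: ammo [4B, align 4] → 4; @4: x [4B, align 4] → 8; @8: target [8B, align 8] → 16; @16: cooldown [4B, align 4] → 20; +4 tail pad (align 8); size 24, align 8
@0: m4 [4B, align 2] → 4
@4: m13 [4B, align 2] → 8
@8: m6 [4B, align 2] → 12
@12: m7 [1B, align 1] → 13
+1 pad (align 2)
@14: h [2B, align 2] → 16
@16: m12 [28B, align 2] → 44
@44: m0 [24B, align 2] → 68
@68: m19 [8B, align 2] → 76
@76: m17 [104B, align 2] → 180
@180: m20 [4B, align 2] → 184
size 184, align 2
array of 20: 20 × 184 = 3680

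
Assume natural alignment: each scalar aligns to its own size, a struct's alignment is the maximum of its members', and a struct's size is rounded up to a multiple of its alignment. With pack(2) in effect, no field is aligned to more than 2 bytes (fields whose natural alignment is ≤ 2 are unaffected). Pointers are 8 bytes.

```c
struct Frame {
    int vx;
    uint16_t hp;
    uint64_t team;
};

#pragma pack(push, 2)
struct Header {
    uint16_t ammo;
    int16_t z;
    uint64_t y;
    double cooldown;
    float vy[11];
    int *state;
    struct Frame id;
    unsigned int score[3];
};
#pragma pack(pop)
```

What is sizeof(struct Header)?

100 bytes

Frame: @0: vx [4B, align 4] → 4; @4: hp [2B, align 2] → 6; +2 pad (align 8); @8: team [8B, align 8] → 16; size 16, align 8
@0: ammo [2B, align 2] → 2
@2: z [2B, align 2] → 4
@4: y [8B, align 2] → 12
@12: cooldown [8B, align 2] → 20
@20: vy [44B, align 2] → 64
@64: state [8B, align 2] → 72
@72: id [16B, align 2] → 88
@88: score [12B, align 2] → 100
size 100, align 2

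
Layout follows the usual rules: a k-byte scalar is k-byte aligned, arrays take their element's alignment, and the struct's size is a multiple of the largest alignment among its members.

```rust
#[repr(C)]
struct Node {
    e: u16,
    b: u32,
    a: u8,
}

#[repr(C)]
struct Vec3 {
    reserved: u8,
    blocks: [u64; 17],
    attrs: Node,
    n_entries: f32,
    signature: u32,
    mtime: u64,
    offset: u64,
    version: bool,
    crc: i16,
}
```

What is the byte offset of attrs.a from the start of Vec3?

Node: @0: e [2B, align 2] → 2; +2 pad (align 4); @4: b [4B, align 4] → 8; @8: a [1B, align 1] → 9; +3 tail pad (align 4); size 12, align 4
@0: reserved [1B, align 1] → 1
+7 pad (align 8)
@8: blocks [136B, align 8] → 144
@144: attrs [12B, align 4] → 156
within Node: a at 8
144 + 8 = 152

152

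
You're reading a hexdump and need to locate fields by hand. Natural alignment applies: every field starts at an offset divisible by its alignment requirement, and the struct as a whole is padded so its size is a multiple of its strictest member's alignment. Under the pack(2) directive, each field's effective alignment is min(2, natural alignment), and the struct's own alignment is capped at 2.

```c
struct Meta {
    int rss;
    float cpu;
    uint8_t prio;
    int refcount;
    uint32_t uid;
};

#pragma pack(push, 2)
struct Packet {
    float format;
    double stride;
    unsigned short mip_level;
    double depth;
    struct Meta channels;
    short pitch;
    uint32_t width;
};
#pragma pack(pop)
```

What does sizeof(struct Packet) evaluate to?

Meta: 0..4  rss  (4B, 4-aligned); 4..8  cpu  (4B, 4-aligned); 8..9  prio  (1B, 1-aligned); 9..12  -- padding (3B); 12..16  refcount  (4B, 4-aligned); 16..20  uid  (4B, 4-aligned); sizeof = 20, alignof = 4
0..4  format  (4B, 2-aligned)
4..12  stride  (8B, 2-aligned)
12..14  mip_level  (2B, 2-aligned)
14..22  depth  (8B, 2-aligned)
22..42  channels  (20B, 2-aligned)
42..44  pitch  (2B, 2-aligned)
44..48  width  (4B, 2-aligned)
sizeof = 48, alignof = 2

48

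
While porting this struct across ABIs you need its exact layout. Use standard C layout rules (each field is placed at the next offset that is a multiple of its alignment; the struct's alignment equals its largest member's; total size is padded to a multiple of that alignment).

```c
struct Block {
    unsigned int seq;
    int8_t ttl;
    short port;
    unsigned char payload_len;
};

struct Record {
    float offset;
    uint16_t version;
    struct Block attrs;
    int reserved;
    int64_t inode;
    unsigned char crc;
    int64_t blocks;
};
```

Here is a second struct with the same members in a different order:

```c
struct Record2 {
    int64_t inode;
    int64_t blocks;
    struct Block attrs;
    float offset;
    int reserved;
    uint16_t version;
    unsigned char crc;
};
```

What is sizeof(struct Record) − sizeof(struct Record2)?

8

Block: 0..4  seq  (4B, 4-aligned); 4..5  ttl  (1B, 1-aligned); 5..6  -- padding (1B); 6..8  port  (2B, 2-aligned); 8..9  payload_len  (1B, 1-aligned); 9..12  -- tail padding (3B); sizeof = 12, alignof = 4
0..4  offset  (4B, 4-aligned)
4..6  version  (2B, 2-aligned)
6..8  -- padding (2B)
8..20  attrs  (12B, 4-aligned)
20..24  reserved  (4B, 4-aligned)
24..32  inode  (8B, 8-aligned)
32..33  crc  (1B, 1-aligned)
33..40  -- padding (7B)
40..48  blocks  (8B, 8-aligned)
sizeof = 48, alignof = 8
— Record2 —
0..8  inode  (8B, 8-aligned)
8..16  blocks  (8B, 8-aligned)
16..28  attrs  (12B, 4-aligned)
28..32  offset  (4B, 4-aligned)
32..36  reserved  (4B, 4-aligned)
36..38  version  (2B, 2-aligned)
38..39  crc  (1B, 1-aligned)
39..40  -- tail padding (1B)
sizeof = 40, alignof = 8
48 − 40 = 8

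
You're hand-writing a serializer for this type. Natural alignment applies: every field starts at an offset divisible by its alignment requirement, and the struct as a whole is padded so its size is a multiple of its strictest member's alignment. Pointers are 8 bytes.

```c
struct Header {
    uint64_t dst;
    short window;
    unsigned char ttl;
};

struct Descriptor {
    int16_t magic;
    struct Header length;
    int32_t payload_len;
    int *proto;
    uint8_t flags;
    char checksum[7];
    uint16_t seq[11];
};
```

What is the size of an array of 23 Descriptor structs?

Header: @0: dst [8B, align 8] → 8; @8: window [2B, align 2] → 10; @10: ttl [1B, align 1] → 11; +5 tail pad (align 8); size 16, align 8
@0: magic [2B, align 2] → 2
+6 pad (align 8)
@8: length [16B, align 8] → 24
@24: payload_len [4B, align 4] → 28
+4 pad (align 8)
@32: proto [8B, align 8] → 40
@40: flags [1B, align 1] → 41
@41: checksum [7B, align 1] → 48
@48: seq [22B, align 2] → 70
+2 tail pad (align 8)
size 72, align 8
array of 23: 23 × 72 = 1656

1656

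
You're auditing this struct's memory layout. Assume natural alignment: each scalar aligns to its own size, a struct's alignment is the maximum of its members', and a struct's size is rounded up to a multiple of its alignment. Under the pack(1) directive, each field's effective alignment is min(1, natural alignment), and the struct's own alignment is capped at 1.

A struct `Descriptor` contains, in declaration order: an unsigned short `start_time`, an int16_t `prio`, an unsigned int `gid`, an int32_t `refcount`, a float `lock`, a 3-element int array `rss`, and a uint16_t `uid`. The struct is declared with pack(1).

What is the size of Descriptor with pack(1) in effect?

30

@0: start_time [2B, align 1] → 2
@2: prio [2B, align 1] → 4
@4: gid [4B, align 1] → 8
@8: refcount [4B, align 1] → 12
@12: lock [4B, align 1] → 16
@16: rss [12B, align 1] → 28
@28: uid [2B, align 1] → 30
size 30, align 1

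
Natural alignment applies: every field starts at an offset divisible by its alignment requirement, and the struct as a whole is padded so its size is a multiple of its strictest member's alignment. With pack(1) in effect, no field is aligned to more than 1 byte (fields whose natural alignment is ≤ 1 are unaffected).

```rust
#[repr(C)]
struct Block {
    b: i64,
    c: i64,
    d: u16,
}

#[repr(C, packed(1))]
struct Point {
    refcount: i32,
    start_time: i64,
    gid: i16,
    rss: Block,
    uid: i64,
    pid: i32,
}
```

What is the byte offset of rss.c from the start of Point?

Block: @0: b [8B, align 8] → 8; @8: c [8B, align 8] → 16; @16: d [2B, align 2] → 18; +6 tail pad (align 8); size 24, align 8
@0: refcount [4B, align 1] → 4
@4: start_time [8B, align 1] → 12
@12: gid [2B, align 1] → 14
@14: rss [24B, align 1] → 38
within Block: c at 8
14 + 8 = 22

22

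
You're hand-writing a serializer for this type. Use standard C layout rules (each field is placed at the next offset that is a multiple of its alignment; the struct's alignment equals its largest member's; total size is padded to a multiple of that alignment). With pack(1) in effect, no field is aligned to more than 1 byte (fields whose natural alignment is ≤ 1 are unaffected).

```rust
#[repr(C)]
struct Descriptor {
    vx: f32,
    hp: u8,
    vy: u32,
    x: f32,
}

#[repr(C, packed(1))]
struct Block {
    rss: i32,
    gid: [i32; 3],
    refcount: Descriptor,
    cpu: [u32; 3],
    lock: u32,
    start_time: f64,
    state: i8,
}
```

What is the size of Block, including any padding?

Descriptor: @0: vx [4B, align 4] → 4; @4: hp [1B, align 1] → 5; +3 pad (align 4); @8: vy [4B, align 4] → 12; @12: x [4B, align 4] → 16; size 16, align 4
@0: rss [4B, align 1] → 4
@4: gid [12B, align 1] → 16
@16: refcount [16B, align 1] → 32
@32: cpu [12B, align 1] → 44
@44: lock [4B, align 1] → 48
@48: start_time [8B, align 1] → 56
@56: state [1B, align 1] → 57
size 57, align 1

57 bytes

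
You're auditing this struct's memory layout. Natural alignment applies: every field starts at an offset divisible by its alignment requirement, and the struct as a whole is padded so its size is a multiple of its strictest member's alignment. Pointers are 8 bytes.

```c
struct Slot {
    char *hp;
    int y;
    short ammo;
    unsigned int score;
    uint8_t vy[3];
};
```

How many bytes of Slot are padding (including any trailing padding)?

3

hp at 0 (size 8, align 8) → ends 8
y at 8 (size 4, align 4) → ends 12
ammo at 12 (size 2, align 2) → ends 14
pad 2 to align 4 for score
score at 16 (size 4, align 4) → ends 20
vy at 20 (size 3, align 1) → ends 23
tail pad 1 to reach multiple of 8
total 24 bytes, alignment 8
data bytes 21, size 24 → padding 3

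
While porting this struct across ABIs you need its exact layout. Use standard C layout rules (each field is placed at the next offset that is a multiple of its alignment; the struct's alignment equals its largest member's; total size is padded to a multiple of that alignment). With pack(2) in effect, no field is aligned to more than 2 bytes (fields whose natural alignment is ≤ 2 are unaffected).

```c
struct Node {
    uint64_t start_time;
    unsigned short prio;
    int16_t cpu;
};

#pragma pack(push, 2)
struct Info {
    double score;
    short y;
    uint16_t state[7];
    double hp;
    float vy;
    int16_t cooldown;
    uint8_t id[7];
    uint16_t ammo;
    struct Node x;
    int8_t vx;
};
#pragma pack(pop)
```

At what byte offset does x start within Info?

48

Node: 0..8  start_time  (8B, 8-aligned); 8..10  prio  (2B, 2-aligned); 10..12  cpu  (2B, 2-aligned); 12..16  -- tail padding (4B); sizeof = 16, alignof = 8
0..8  score  (8B, 2-aligned)
8..10  y  (2B, 2-aligned)
10..24  state  (14B, 2-aligned)
24..32  hp  (8B, 2-aligned)
32..36  vy  (4B, 2-aligned)
36..38  cooldown  (2B, 2-aligned)
38..45  id  (7B, 1-aligned)
45..46  -- padding (1B)
46..48  ammo  (2B, 2-aligned)
48..64  x  (16B, 2-aligned)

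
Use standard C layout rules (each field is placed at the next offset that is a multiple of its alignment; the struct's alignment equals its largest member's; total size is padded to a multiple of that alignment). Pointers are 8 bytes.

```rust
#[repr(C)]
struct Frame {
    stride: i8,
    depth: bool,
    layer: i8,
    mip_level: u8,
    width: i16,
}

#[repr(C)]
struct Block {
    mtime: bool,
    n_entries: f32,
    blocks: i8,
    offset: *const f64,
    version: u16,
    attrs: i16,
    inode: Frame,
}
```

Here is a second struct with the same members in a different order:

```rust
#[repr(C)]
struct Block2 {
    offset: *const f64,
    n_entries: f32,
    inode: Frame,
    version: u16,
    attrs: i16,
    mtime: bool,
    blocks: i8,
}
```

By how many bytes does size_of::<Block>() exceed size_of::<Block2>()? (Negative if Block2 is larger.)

16

Frame: 0..1  stride  (1B, 1-aligned); 1..2  depth  (1B, 1-aligned); 2..3  layer  (1B, 1-aligned); 3..4  mip_level  (1B, 1-aligned); 4..6  width  (2B, 2-aligned); sizeof = 6, alignof = 2
0..1  mtime  (1B, 1-aligned)
1..4  -- padding (3B)
4..8  n_entries  (4B, 4-aligned)
8..9  blocks  (1B, 1-aligned)
9..16  -- padding (7B)
16..24  offset  (8B, 8-aligned)
24..26  version  (2B, 2-aligned)
26..28  attrs  (2B, 2-aligned)
28..34  inode  (6B, 2-aligned)
34..40  -- tail padding (6B)
sizeof = 40, alignof = 8
— Block2 —
0..8  offset  (8B, 8-aligned)
8..12  n_entries  (4B, 4-aligned)
12..18  inode  (6B, 2-aligned)
18..20  version  (2B, 2-aligned)
20..22  attrs  (2B, 2-aligned)
22..23  mtime  (1B, 1-aligned)
23..24  blocks  (1B, 1-aligned)
sizeof = 24, alignof = 8
40 − 24 = 16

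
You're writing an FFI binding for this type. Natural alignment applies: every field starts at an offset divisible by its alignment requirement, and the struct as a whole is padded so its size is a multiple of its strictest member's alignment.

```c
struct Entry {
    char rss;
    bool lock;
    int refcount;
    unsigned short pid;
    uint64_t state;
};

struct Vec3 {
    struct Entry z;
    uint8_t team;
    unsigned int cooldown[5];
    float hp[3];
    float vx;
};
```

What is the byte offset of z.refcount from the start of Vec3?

4

Entry: @0: rss [1B, align 1] → 1; @1: lock [1B, align 1] → 2; +2 pad (align 4); @4: refcount [4B, align 4] → 8; @8: pid [2B, align 2] → 10; +6 pad (align 8); @16: state [8B, align 8] → 24; size 24, align 8
@0: z [24B, align 8] → 24
within Entry: refcount at 4
0 + 4 = 4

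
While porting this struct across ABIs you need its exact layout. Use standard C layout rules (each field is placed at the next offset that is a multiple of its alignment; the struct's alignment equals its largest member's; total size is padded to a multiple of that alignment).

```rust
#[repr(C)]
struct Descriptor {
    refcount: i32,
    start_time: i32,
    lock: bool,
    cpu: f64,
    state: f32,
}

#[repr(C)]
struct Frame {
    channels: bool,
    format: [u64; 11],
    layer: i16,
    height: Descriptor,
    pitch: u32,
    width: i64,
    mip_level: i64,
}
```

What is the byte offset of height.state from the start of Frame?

128

Descriptor: @0: refcount [4B, align 4] → 4; @4: start_time [4B, align 4] → 8; @8: lock [1B, align 1] → 9; +7 pad (align 8); @16: cpu [8B, align 8] → 24; @24: state [4B, align 4] → 28; +4 tail pad (align 8); size 32, align 8
@0: channels [1B, align 1] → 1
+7 pad (align 8)
@8: format [88B, align 8] → 96
@96: layer [2B, align 2] → 98
+6 pad (align 8)
@104: height [32B, align 8] → 136
within Descriptor: state at 24
104 + 24 = 128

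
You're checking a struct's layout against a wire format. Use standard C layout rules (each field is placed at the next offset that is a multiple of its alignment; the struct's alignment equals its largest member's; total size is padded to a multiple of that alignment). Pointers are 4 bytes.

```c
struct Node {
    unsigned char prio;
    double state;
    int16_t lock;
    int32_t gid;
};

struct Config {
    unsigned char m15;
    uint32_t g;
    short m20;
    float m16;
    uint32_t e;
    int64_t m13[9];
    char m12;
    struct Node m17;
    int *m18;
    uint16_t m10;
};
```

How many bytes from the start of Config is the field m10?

132

Node: prio at 0 (size 1, align 1) → ends 1; pad 7 to align 8 for state; state at 8 (size 8, align 8) → ends 16; lock at 16 (size 2, align 2) → ends 18; pad 2 to align 4 for gid; gid at 20 (size 4, align 4) → ends 24; total 24 bytes, alignment 8
m15 at 0 (size 1, align 1) → ends 1
pad 3 to align 4 for g
g at 4 (size 4, align 4) → ends 8
m20 at 8 (size 2, align 2) → ends 10
pad 2 to align 4 for m16
m16 at 12 (size 4, align 4) → ends 16
e at 16 (size 4, align 4) → ends 20
pad 4 to align 8 for m13
m13 at 24 (size 72, align 8) → ends 96
m12 at 96 (size 1, align 1) → ends 97
pad 7 to align 8 for m17
m17 at 104 (size 24, align 8) → ends 128
m18 at 128 (size 4, align 4) → ends 132
m10 at 132 (size 2, align 2) → ends 134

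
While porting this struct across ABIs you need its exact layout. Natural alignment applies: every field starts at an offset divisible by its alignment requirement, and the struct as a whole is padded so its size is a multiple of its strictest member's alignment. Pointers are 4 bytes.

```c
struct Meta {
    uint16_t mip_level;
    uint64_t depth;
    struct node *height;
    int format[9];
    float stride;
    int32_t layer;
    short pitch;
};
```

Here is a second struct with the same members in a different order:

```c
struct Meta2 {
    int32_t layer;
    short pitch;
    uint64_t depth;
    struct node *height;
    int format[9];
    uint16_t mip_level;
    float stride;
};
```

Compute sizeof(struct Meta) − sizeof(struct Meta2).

8

0..2  mip_level  (2B, 2-aligned)
2..8  -- padding (6B)
8..16  depth  (8B, 8-aligned)
16..20  height  (4B, 4-aligned)
20..56  format  (36B, 4-aligned)
56..60  stride  (4B, 4-aligned)
60..64  layer  (4B, 4-aligned)
64..66  pitch  (2B, 2-aligned)
66..72  -- tail padding (6B)
sizeof = 72, alignof = 8
— Meta2 —
0..4  layer  (4B, 4-aligned)
4..6  pitch  (2B, 2-aligned)
6..8  -- padding (2B)
8..16  depth  (8B, 8-aligned)
16..20  height  (4B, 4-aligned)
20..56  format  (36B, 4-aligned)
56..58  mip_level  (2B, 2-aligned)
58..60  -- padding (2B)
60..64  stride  (4B, 4-aligned)
sizeof = 64, alignof = 8
72 − 64 = 8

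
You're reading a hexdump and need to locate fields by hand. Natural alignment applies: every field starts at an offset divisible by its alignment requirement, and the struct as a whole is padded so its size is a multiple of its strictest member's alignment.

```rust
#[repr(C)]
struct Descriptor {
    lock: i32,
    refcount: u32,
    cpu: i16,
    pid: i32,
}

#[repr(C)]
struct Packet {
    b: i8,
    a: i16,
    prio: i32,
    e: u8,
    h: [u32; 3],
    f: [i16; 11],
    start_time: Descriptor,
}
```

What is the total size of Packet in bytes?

Descriptor: @0: lock [4B, align 4] → 4; @4: refcount [4B, align 4] → 8; @8: cpu [2B, align 2] → 10; +2 pad (align 4); @12: pid [4B, align 4] → 16; size 16, align 4
@0: b [1B, align 1] → 1
+1 pad (align 2)
@2: a [2B, align 2] → 4
@4: prio [4B, align 4] → 8
@8: e [1B, align 1] → 9
+3 pad (align 4)
@12: h [12B, align 4] → 24
@24: f [22B, align 2] → 46
+2 pad (align 4)
@48: start_time [16B, align 4] → 64
size 64, align 4

64 bytes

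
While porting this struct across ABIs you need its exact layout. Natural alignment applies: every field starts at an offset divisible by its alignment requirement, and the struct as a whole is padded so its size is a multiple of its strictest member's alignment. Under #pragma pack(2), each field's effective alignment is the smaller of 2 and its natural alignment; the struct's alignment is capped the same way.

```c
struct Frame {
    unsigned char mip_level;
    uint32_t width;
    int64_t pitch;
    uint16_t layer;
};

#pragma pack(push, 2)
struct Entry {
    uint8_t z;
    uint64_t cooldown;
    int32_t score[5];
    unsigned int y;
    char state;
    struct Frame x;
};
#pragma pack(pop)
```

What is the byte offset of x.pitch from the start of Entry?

Frame: @0: mip_level [1B, align 1] → 1; +3 pad (align 4); @4: width [4B, align 4] → 8; @8: pitch [8B, align 8] → 16; @16: layer [2B, align 2] → 18; +6 tail pad (align 8); size 24, align 8
@0: z [1B, align 1] → 1
+1 pad (align 2)
@2: cooldown [8B, align 2] → 10
@10: score [20B, align 2] → 30
@30: y [4B, align 2] → 34
@34: state [1B, align 1] → 35
+1 pad (align 2)
@36: x [24B, align 2] → 60
within Frame: pitch at 8
36 + 8 = 44

44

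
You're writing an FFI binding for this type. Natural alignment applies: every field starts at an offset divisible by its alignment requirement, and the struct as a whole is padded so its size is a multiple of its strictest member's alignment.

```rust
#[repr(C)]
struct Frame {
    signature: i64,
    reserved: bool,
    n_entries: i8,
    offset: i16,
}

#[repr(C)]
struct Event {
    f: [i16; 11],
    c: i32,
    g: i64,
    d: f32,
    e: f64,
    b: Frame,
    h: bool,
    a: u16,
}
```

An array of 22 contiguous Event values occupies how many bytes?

1760

Frame: @0: signature [8B, align 8] → 8; @8: reserved [1B, align 1] → 9; @9: n_entries [1B, align 1] → 10; @10: offset [2B, align 2] → 12; +4 tail pad (align 8); size 16, align 8
@0: f [22B, align 2] → 22
+2 pad (align 4)
@24: c [4B, align 4] → 28
+4 pad (align 8)
@32: g [8B, align 8] → 40
@40: d [4B, align 4] → 44
+4 pad (align 8)
@48: e [8B, align 8] → 56
@56: b [16B, align 8] → 72
@72: h [1B, align 1] → 73
+1 pad (align 2)
@74: a [2B, align 2] → 76
+4 tail pad (align 8)
size 80, align 8
array of 22: 22 × 80 = 1760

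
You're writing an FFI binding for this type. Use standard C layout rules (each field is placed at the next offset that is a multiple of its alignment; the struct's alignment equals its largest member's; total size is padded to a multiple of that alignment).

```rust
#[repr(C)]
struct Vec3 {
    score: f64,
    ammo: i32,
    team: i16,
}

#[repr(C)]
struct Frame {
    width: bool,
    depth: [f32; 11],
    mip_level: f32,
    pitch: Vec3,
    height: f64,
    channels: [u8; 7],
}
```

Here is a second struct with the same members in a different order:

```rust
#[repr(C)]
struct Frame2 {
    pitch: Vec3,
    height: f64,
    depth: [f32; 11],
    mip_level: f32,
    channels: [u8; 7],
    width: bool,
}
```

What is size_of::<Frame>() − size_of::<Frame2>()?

Vec3: score at 0 (size 8, align 8) → ends 8; ammo at 8 (size 4, align 4) → ends 12; team at 12 (size 2, align 2) → ends 14; tail pad 2 to reach multiple of 8; total 16 bytes, alignment 8
width at 0 (size 1, align 1) → ends 1
pad 3 to align 4 for depth
depth at 4 (size 44, align 4) → ends 48
mip_level at 48 (size 4, align 4) → ends 52
pad 4 to align 8 for pitch
pitch at 56 (size 16, align 8) → ends 72
height at 72 (size 8, align 8) → ends 80
channels at 80 (size 7, align 1) → ends 87
tail pad 1 to reach multiple of 8
total 88 bytes, alignment 8
— Frame2 —
pitch at 0 (size 16, align 8) → ends 16
height at 16 (size 8, align 8) → ends 24
depth at 24 (size 44, align 4) → ends 68
mip_level at 68 (size 4, align 4) → ends 72
channels at 72 (size 7, align 1) → ends 79
width at 79 (size 1, align 1) → ends 80
total 80 bytes, alignment 8
88 − 80 = 8

8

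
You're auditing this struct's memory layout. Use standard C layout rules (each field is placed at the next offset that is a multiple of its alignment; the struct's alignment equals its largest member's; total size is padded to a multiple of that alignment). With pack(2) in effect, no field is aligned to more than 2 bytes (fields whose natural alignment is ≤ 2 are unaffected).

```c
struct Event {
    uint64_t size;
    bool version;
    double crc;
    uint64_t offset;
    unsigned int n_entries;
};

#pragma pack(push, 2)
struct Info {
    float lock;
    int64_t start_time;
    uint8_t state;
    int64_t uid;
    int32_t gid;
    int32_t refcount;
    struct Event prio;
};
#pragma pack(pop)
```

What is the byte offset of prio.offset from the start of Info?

Event: @0: size [8B, align 8] → 8; @8: version [1B, align 1] → 9; +7 pad (align 8); @16: crc [8B, align 8] → 24; @24: offset [8B, align 8] → 32; @32: n_entries [4B, align 4] → 36; +4 tail pad (align 8); size 40, align 8
@0: lock [4B, align 2] → 4
@4: start_time [8B, align 2] → 12
@12: state [1B, align 1] → 13
+1 pad (align 2)
@14: uid [8B, align 2] → 22
@22: gid [4B, align 2] → 26
@26: refcount [4B, align 2] → 30
@30: prio [40B, align 2] → 70
within Event: offset at 24
30 + 24 = 54

54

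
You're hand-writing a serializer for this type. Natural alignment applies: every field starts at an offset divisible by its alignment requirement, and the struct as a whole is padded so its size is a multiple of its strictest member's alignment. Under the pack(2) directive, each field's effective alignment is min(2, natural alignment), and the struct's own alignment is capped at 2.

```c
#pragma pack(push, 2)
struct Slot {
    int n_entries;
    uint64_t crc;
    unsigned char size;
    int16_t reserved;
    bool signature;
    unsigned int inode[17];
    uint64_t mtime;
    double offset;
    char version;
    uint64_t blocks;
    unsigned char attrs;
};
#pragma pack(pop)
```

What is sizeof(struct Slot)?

n_entries at 0 (size 4, align 2) → ends 4
crc at 4 (size 8, align 2) → ends 12
size at 12 (size 1, align 1) → ends 13
pad 1 to align 2 for reserved
reserved at 14 (size 2, align 2) → ends 16
signature at 16 (size 1, align 1) → ends 17
pad 1 to align 2 for inode
inode at 18 (size 68, align 2) → ends 86
mtime at 86 (size 8, align 2) → ends 94
offset at 94 (size 8, align 2) → ends 102
version at 102 (size 1, align 1) → ends 103
pad 1 to align 2 for blocks
blocks at 104 (size 8, align 2) → ends 112
attrs at 112 (size 1, align 1) → ends 113
tail pad 1 to reach multiple of 2
total 114 bytes, alignment 2

114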